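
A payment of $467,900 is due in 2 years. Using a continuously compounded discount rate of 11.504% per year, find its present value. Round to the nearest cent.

$371,732.53

P = A·e^(−rt) = 467,900·e^(−0.23008).
e^(−0.23008) ≈ 0.794470042358, so P ≈ 371,732.5328.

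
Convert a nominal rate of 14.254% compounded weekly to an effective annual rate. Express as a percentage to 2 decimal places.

15.30%

EAR = (1 + 14.254%/52)^52 − 1 = (1 + 0.00274115)^52 − 1.
(1 + 0.00274115)^52 ≈ 1.152974, so EAR ≈ 15.29743%.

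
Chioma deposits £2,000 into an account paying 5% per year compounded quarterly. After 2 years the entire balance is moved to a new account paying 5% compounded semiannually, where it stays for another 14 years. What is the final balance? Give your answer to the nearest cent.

£4,410.20

Phase 1: 2,000·(1 + 0.0125)^8 ≈ 2,208.9722.
Phase 2: 2,208.9722·(1 + 0.025)^28 ≈ 4,410.2020.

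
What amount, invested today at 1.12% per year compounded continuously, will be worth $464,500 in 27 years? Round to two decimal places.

P = A·e^(−rt) = 464,500·e^(−0.3024).
e^(−0.3024) ≈ 0.739042388803, so P ≈ 343,285.1896.

$343,285.19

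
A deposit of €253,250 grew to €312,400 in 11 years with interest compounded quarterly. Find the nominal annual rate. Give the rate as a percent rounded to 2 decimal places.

(1 + r/4)^44 = 312,400/253,250 = 1.23356.
1 + r/4 = 1.23356^(1/44) ≈ 1.004782, so r/4 ≈ 0.00478202.
r ≈ 4·0.00478202 = 1.91281%.

1.91%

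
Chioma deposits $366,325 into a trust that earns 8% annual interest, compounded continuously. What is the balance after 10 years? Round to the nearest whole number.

A = P·e^(rt) = 366,325·e^(0.08·10) = 366,325·e^0.8.
e^0.8 ≈ 2.22554092849, so A ≈ 815,271.2806.

$815,271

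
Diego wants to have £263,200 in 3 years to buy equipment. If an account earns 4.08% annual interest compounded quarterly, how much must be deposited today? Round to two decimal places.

£233,022.32

Periodic rate = 4.08%/4 = 0.0102; 12 periods.
P = 263,200/(1 + 0.0102)^12 ≈ 263,200/1.12950555229 ≈ 233,022.3162.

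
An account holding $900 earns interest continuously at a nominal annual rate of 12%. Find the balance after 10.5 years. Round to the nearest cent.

A = P·e^(rt) = 900·e^(0.12·10.5) = 900·e^1.26.
e^1.26 ≈ 3.525421487, so A ≈ 3,172.8793.

$3,172.88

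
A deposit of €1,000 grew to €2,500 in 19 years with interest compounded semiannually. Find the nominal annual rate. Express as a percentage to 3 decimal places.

4.881%

(1 + r/2)^38 = 2,500/1,000 = 2.5.
1 + r/2 = 2.5^(1/38) ≈ 1.024406, so r/2 ≈ 0.024406.
r ≈ 2·0.024406 = 4.88120%.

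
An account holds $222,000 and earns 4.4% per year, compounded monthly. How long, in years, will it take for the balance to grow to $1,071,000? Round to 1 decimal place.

35.8 years

(1 + 0.00366667)^(12t) = 1,071,000/222,000 = 4.8243.
12t·ln(1 + 0.00366667) = ln(4.8243); 12t = 1.5737/0.00365996 ≈ 429.9693.
t ≈ 35.8308 years.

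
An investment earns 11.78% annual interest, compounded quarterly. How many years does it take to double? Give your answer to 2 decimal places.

(1 + 0.02945)^(4t) = 2.
4t = ln 2 / ln(1 + 0.02945) ≈ 0.69315/0.0290247 ≈ 23.8813.
t ≈ 5.9703.

5.97 years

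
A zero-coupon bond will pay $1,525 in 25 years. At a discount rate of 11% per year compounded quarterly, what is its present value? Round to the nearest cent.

Periodic rate = 11%/4 = 0.0275; 100 periods.
P = 1,525/(1 + 0.0275)^100 ≈ 1,525/15.07242234 ≈ 101.1782.

$101.18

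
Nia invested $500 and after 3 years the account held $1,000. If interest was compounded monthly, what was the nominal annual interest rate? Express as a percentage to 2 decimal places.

23.33%

(1 + r/12)^36 = 1,000/500 = 2.
1 + r/12 = 2^(1/36) ≈ 1.019441, so r/12 ≈ 0.0194406.
r ≈ 12·0.0194406 = 23.32877%.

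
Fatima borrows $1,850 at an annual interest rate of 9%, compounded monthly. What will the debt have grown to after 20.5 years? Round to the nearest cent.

Growth factor = (1 + 0.0075)^246 ≈ 6.2846845529.
A ≈ 1,850 × 6.2846845529 ≈ 11,626.6664.

$11,626.67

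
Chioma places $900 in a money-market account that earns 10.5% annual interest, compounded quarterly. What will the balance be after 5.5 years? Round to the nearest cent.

Periodic rate = 10.5%/4 = 0.02625; periods = 4·5.5 = 22.
A = 900·(1 + 0.02625)^22 ≈ 900·1.768356173 ≈ 1,591.5206.

$1,591.52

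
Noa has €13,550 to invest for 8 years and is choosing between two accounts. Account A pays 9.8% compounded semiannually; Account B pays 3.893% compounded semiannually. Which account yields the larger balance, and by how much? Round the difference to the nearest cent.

Account A growth factor: (1 + 0.049)^16 ≈ 2.1498482766; balance ≈ 29,130.4441.
Account B growth factor: (1 + 0.019465)^16 ≈ 1.3613102815; balance ≈ 18,445.7543.
Account A is larger by 10,684.6898.

Account A, by €10,684.69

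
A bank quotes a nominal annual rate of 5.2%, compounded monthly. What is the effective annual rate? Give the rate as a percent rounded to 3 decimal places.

One year is 12 periods at 0.00433333 each: (1 + 0.00433333)^12 ≈ 1.053257.
EAR = 1.053257 − 1 ≈ 5.32574%.

5.326%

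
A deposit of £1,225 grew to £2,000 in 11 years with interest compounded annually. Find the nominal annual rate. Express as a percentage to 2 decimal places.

(1 + r)^11 = 2,000/1,225 = 1.63265.
1 + r = 1.63265^(1/11) ≈ 1.045572, so r ≈ 0.0455721.
r ≈ 4.55721%.

4.56%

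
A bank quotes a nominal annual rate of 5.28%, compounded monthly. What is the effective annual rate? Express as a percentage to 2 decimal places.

EAR = (1 + 5.28%/12)^12 − 1 = (1 + 0.0044)^12 − 1.
(1 + 0.0044)^12 ≈ 1.054097, so EAR ≈ 5.40967%.

5.41%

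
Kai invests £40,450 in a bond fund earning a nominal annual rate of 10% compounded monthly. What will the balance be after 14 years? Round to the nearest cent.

Growth factor = (1 + 0.1/12)^168 ≈ 4.03174333952.
A ≈ 40,450 × 4.03174333952 ≈ 163,084.0181.

£163,084.02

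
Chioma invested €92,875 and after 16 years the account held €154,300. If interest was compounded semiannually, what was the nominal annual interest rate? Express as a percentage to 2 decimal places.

The 32-period growth factor is 154,300/92,875 = 1.66137.
r/2 = 1.66137^(1/32) − 1 ≈ 0.0159904, so r ≈ 2·0.0159904 = 3.19808%.

3.20%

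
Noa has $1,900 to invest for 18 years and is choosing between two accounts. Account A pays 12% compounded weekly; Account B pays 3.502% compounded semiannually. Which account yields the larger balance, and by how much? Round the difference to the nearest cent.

Account A, by $12,884.89

Account A growth factor: (1 + 0.12/52)^936 ≈ 8.6495865317; balance ≈ 16,434.2144.
Account B growth factor: (1 + 0.01751)^36 ≈ 1.868068084; balance ≈ 3,549.3294.
Account A is larger by 12,884.8851.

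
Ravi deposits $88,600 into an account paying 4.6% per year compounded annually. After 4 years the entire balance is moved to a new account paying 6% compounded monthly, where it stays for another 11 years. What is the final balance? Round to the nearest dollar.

$204,871

Phase 1: 88,600·(1 + 0.046)^4 ≈ 106,062.1582.
Phase 2: 106,062.1582·(1 + 0.005)^132 ≈ 204,871.0588.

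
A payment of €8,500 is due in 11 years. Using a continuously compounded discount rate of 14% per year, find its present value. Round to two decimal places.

P = A·e^(−rt) = 8,500·e^(−1.54).
e^(−1.54) ≈ 0.2143811014, so P ≈ 1,822.2394.

€1,822.24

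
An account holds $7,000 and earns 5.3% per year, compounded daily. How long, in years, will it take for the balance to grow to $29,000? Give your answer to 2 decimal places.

26.82 years

We need (1 + 0.000145205)^(365t) = 4.1429, so 365t = ln 4.1429 / ln 1.000145 ≈ 9789.4989.
t ≈ 9789.4989/365 = 26.8205 years.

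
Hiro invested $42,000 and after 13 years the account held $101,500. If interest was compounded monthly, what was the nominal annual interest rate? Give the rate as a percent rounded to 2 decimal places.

6.81%

The 156-period growth factor is 101,500/42,000 = 2.41667.
r/12 = 2.41667^(1/156) − 1 ≈ 0.00567237, so r ≈ 12·0.00567237 = 6.80684%.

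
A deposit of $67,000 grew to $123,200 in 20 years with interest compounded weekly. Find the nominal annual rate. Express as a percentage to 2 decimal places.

3.05%

(1 + r/52)^1040 = 123,200/67,000 = 1.83881.
1 + r/52 = 1.83881^(1/1040) ≈ 1.000586, so r/52 ≈ 0.00058586.
r ≈ 52·0.00058586 = 3.04647%.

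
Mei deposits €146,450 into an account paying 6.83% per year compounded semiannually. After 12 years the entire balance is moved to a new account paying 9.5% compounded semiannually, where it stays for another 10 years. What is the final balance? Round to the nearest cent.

€829,420.72

After 12 years at 6.83%: 146,450 × 2.23874624769 ≈ 327,864.3880.
Then 10 years at 9.5%: 327,864.3880 × 2.52976763914 ≈ 829,420.7187.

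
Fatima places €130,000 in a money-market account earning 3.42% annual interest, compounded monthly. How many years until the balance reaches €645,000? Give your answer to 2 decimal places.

We need (1 + 0.00285)^(12t) = 4.9615, so 12t = ln 4.9615 / ln 1.00285 ≈ 562.8060.
t ≈ 562.8060/12 = 46.9005 years.

46.90 years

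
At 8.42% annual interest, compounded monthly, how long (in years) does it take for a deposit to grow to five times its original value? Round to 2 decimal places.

19.18 years

(1 + 0.00701667)^(12t) = 5.
12t = ln 5 / ln(1 + 0.00701667) ≈ 1.6094/0.00699216 ≈ 230.1774.
t ≈ 19.1814.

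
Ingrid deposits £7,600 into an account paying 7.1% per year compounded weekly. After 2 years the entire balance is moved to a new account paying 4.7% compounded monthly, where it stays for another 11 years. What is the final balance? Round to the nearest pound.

Phase 1: 7,600·(1 + 0.071/52)^104 ≈ 8,758.7342.
Phase 2: 8,758.7342·(1 + 0.047/12)^132 ≈ 14,673.4769.

£14,673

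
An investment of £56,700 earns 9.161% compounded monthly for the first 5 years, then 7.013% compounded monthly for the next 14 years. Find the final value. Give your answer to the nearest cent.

£238,184.79

After 5 years at 9.161%: 56,700 × 1.57824020625 ≈ 89,486.2197.
Then 14 years at 7.013%: 89,486.2197 × 2.66169242151 ≈ 238,184.7928.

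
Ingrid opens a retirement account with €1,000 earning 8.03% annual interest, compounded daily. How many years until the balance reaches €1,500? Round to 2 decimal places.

5.05 years

(1 + 0.00022)^(365t) = 1,500/1,000 = 1.5.
365t·ln(1 + 0.00022) = ln(1.5); 365t = 0.40547/0.000219976 ≈ 1843.2259.
t ≈ 5.0499 years.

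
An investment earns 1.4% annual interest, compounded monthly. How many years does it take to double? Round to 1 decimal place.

(1 + 0.00116667)^(12t) = 2.
12t = ln 2 / ln(1 + 0.00116667) ≈ 0.69315/0.00116599 ≈ 594.4727.
t ≈ 49.5394.

49.5 years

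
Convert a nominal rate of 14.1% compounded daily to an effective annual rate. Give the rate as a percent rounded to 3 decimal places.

15.139%

One year is 365 periods at 0.000386301 each: (1 + 0.000386301)^365 ≈ 1.151393.
EAR = 1.151393 − 1 ≈ 15.13933%.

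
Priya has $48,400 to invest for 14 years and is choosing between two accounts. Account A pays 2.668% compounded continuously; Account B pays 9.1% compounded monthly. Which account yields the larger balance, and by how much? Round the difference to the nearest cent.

Account B, by $101,888.92

Account A growth factor: e^(0.02668·14) = e^0.37352 ≈ 1.45283962; balance ≈ 70,317.4376.
Account B growth factor: (1 + 0.091/12)^168 ≈ 3.55798260372; balance ≈ 172,206.3580.
Account B is larger by 101,888.9204.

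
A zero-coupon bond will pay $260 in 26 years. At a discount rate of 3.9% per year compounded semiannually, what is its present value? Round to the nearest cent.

Growth factor = (1 + 0.0195)^52 ≈ 2.72983229.
P = 260/2.72983229 ≈ 95.2439.

$95.24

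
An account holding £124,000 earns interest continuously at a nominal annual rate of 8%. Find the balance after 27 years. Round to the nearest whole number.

£1,075,221

A = P·e^(rt) = 124,000·e^(0.08·27) = 124,000·e^2.16.
e^2.16 ≈ 8.671137658463, so A ≈ 1,075,221.0696.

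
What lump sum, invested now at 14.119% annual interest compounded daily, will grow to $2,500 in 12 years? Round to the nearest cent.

Growth factor = (1 + 0.14119/365)^4380 ≈ 5.440943004.
P = 2,500/5.440943004 ≈ 459.4792.

$459.48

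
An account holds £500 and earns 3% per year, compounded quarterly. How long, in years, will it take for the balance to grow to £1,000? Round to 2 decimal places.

23.19 years

We need (1 + 0.0075)^(4t) = 2, so 4t = ln 2 / ln 1.0075 ≈ 92.7658.
t ≈ 92.7658/4 = 23.1914 years.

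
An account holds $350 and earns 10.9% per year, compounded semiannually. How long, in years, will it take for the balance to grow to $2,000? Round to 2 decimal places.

16.42 years

(1 + 0.0545)^(2t) = 2,000/350 = 5.7143.
2t·ln(1 + 0.0545) = ln(5.7143); 2t = 1.743/0.0530667 ≈ 32.8449.
t ≈ 16.4224 years.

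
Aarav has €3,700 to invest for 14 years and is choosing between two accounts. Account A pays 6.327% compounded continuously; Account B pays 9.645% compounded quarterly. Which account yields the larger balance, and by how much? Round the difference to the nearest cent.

Account B, by €5,077.79

Account A growth factor: e^(0.06327·14) = e^0.88578 ≈ 2.424875057; balance ≈ 8,972.0377.
Account B growth factor: (1 + 0.0241125)^56 ≈ 3.7972514272; balance ≈ 14,049.8303.
Account B is larger by 5,077.7926.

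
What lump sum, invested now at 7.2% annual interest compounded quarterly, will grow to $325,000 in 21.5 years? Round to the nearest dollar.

Growth factor = (1 + 0.018)^86 ≈ 4.63776680816.
P = 325,000/4.63776680816 ≈ 70,076.8308.

$70,077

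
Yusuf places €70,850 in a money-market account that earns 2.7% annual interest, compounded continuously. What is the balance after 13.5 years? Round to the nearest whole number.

€102,009

A = P·e^(rt) = 70,850·e^(0.027·13.5) = 70,850·e^0.3645.
e^0.3645 ≈ 1.43979393118, so A ≈ 102,009.4000.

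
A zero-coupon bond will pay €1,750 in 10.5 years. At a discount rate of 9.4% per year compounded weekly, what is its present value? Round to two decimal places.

Growth factor = (1 + 0.094/52)^546 ≈ 2.680783165.
P = 1,750/2.680783165 ≈ 652.7943.

€652.79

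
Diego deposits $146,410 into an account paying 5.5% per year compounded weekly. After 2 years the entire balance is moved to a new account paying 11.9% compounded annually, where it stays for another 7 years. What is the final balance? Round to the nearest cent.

After 2 years at 5.5%: 146,410 × 1.11621318077 ≈ 163,424.7718.
Then 7 years at 11.9%: 163,424.7718 × 2.19690160276 ≈ 359,028.1431.

$359,028.14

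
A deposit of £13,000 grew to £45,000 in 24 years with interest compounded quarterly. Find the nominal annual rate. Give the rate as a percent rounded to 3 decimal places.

5.207%

The 96-period growth factor is 45,000/13,000 = 3.46154.
r/4 = 3.46154^(1/96) − 1 ≈ 0.0130185, so r ≈ 4·0.0130185 = 5.20741%.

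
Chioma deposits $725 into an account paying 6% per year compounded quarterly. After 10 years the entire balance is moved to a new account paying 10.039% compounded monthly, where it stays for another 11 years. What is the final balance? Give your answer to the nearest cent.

$3,949.77

Phase 1: 725·(1 + 0.015)^40 ≈ 1,315.1633.
Phase 2: 1,315.1633·(1 + 0.10039/12)^132 ≈ 3,949.7699.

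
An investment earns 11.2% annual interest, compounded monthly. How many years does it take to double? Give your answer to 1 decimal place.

6.2 years

(1 + 0.00933333)^(12t) = 2.
12t = ln 2 / ln(1 + 0.00933333) ≈ 0.69315/0.00929005 ≈ 74.6118.
t ≈ 6.2177.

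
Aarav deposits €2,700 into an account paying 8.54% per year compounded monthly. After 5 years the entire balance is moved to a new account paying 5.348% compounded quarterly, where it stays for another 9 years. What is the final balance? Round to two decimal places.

€6,665.00

Phase 1: 2,700·(1 + 0.0854/12)^60 ≈ 4,131.9090.
Phase 2: 4,131.9090·(1 + 0.01337)^36 ≈ 6,665.0023.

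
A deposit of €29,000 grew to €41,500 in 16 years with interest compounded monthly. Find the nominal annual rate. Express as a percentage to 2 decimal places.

2.24%

(1 + r/12)^192 = 41,500/29,000 = 1.43103.
1 + r/12 = 1.43103^(1/192) ≈ 1.001868, so r/12 ≈ 0.0018684.
r ≈ 12·0.0018684 = 2.24208%.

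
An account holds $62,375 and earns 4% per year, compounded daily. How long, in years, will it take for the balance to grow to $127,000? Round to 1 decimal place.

(1 + 0.000109589)^(365t) = 127,000/62,375 = 2.0361.
365t·ln(1 + 0.000109589) = ln(2.0361); 365t = 0.71102/0.000109583 ≈ 6488.4361.
t ≈ 17.7765 years.

17.8 years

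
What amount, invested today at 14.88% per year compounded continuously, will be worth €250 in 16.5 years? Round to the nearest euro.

P = A·e^(−rt) = 250·e^(−2.4552).
e^(−2.4552) ≈ 0.0858460245, so P ≈ 21.4615.

€21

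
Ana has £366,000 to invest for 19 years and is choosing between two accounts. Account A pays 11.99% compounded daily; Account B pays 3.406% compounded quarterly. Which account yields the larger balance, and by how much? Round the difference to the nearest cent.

A: (1 + 0.1199/365)^6935 ≈ 9.754472636737, so 366,000 × 9.754472636737 ≈ 3,570,136.9850.
B: (1 + 0.008515)^76 ≈ 1.90484443264, so 366,000 × 1.90484443264 ≈ 697,173.0623.
Difference ≈ 2,872,963.9227 in favor of A.

Account A, by £2,872,963.92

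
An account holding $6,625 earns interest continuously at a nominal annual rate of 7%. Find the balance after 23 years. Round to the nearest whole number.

A = P·e^(rt) = 6,625·e^(0.07·23) = 6,625·e^1.61.
e^1.61 ≈ 5.0028112278, so A ≈ 33,143.6244.

$33,144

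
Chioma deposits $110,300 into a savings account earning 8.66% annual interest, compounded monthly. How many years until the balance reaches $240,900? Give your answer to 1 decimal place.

We need (1 + 0.00721667)^(12t) = 2.184, so 12t = ln 2.184 / ln 1.007217 ≈ 108.6365.
t ≈ 108.6365/12 = 9.0530 years.

9.1 years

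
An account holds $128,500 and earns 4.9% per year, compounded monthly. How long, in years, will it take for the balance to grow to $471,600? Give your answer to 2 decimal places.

We need (1 + 0.00408333)^(12t) = 3.67, so 12t = ln 3.67 / ln 1.004083 ≈ 319.0665.
t ≈ 319.0665/12 = 26.5889 years.

26.59 years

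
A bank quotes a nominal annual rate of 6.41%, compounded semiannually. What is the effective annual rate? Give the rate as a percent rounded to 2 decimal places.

6.51%

One year is 2 periods at 0.03205 each: (1 + 0.03205)^2 ≈ 1.065127.
EAR = 1.065127 − 1 ≈ 6.51272%.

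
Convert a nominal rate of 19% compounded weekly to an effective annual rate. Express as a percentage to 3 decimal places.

One year is 52 periods at 0.00365385 each: (1 + 0.00365385)^52 ≈ 1.208831.
EAR = 1.208831 − 1 ≈ 20.88309%.

20.883%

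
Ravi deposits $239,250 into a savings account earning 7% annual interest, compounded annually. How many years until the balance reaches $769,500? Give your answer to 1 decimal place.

We need (1 + 0.07)^t = 3.2163, so t = ln 3.2163 / ln 1.07 ≈ 17.2666.

17.3 years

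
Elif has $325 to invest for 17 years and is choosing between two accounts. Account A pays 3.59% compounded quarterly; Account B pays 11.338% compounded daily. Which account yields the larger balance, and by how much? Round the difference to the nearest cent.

A: (1 + 0.008975)^68 ≈ 1.83597845, so 325 × 1.83597845 ≈ 596.6930.
B: (1 + 0.11338/365)^6205 ≈ 6.869976588, so 325 × 6.869976588 ≈ 2,232.7424.
Difference ≈ 1,636.0494 in favor of B.

Account B, by $1,636.05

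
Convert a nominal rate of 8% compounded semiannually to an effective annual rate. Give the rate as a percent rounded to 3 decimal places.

EAR = (1 + 8%/2)^2 − 1 = (1 + 0.04)^2 − 1.
(1 + 0.04)^2 ≈ 1.0816, so EAR ≈ 8.16000%.

8.160%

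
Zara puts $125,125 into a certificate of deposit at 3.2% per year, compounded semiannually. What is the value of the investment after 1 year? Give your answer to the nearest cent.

$129,161.03

Growth factor = (1 + 0.016)^2 ≈ 1.032256.
A ≈ 125,125 × 1.032256 ≈ 129,161.0320.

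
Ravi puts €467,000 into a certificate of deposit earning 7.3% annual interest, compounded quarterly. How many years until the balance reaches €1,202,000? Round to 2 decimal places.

(1 + 0.01825)^(4t) = 1,202,000/467,000 = 2.5739.
4t·ln(1 + 0.01825) = ln(2.5739); 4t = 0.94541/0.0180855 ≈ 52.2747.
t ≈ 13.0687 years.

13.07 years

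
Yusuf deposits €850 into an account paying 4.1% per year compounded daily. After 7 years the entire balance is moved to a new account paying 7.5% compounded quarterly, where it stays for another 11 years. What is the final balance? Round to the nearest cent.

After 7 years at 4.1%: 850 × 1.332402738 ≈ 1,132.5423.
Then 11 years at 7.5%: 1,132.5423 × 2.264515809 ≈ 2,564.6600.

€2,564.66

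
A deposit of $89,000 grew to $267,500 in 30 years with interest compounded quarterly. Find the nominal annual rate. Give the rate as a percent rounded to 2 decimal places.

The 120-period growth factor is 267,500/89,000 = 3.00562.
r/4 = 3.00562^(1/120) − 1 ≈ 0.00921287, so r ≈ 4·0.00921287 = 3.68515%.

3.69%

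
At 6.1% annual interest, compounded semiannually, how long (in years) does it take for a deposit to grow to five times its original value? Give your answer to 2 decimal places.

(1 + 0.0305)^(2t) = 5.
2t = ln 5 / ln(1 + 0.0305) ≈ 1.6094/0.0300441 ≈ 53.5691.
t ≈ 26.7846.

26.78 years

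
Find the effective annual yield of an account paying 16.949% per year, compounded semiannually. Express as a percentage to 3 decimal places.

17.667%

EAR = (1 + 16.949%/2)^2 − 1 = (1 + 0.084745)^2 − 1.
(1 + 0.084745)^2 ≈ 1.176672, so EAR ≈ 17.66717%.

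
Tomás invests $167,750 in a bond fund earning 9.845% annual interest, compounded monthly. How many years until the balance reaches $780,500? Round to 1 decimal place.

(1 + 0.00820417)^(12t) = 780,500/167,750 = 4.6528.
12t·ln(1 + 0.00820417) = ln(4.6528); 12t = 1.5375/0.0081707 ≈ 188.1676.
t ≈ 15.6806 years.

15.7 years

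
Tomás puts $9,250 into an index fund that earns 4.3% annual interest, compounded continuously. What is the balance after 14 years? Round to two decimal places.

A = P·e^(rt) = 9,250·e^(0.043·14) = 9,250·e^0.602.
e^0.602 ≈ 1.8257666847, so A ≈ 16,888.3418.

$16,888.34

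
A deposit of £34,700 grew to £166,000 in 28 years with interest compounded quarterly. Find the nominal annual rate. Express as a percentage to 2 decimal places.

5.63%

(1 + r/4)^112 = 166,000/34,700 = 4.78386.
1 + r/4 = 4.78386^(1/112) ≈ 1.014074, so r/4 ≈ 0.0140735.
r ≈ 4·0.0140735 = 5.62942%.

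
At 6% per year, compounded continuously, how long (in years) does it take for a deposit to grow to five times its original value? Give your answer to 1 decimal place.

26.8 years

e^(0.06t) = 5, so 0.06t = ln 5 ≈ 1.6094.
t ≈ 1.6094/0.06 ≈ 26.8240.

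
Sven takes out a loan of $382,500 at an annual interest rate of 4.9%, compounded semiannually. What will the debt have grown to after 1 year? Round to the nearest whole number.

$401,472

Periodic rate = 4.9%/2 = 0.0245; periods = 2·1 = 2.
A = 382,500·(1 + 0.0245)^2 ≈ 382,500·1.04960025 ≈ 401,472.0956.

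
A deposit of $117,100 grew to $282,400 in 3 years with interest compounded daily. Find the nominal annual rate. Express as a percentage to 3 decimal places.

The 1095-period growth factor is 282,400/117,100 = 2.41161.
r/365 = 2.41161^(1/1095) − 1 ≈ 0.000804247, so r ≈ 365·0.000804247 = 29.35501%.

29.355%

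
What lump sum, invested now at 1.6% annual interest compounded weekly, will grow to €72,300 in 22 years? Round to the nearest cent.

€50,849.91

Periodic rate = 1.6%/52 = 0.000307692; 1144 periods.
P = 72,300/(1 + 0.016/52)^1144 ≈ 72,300/1.4218315398 ≈ 50,849.9059.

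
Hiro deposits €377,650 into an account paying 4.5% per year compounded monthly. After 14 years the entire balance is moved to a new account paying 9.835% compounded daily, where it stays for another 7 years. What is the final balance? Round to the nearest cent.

Phase 1: 377,650·(1 + 0.00375)^168 ≈ 708,244.6151.
Phase 2: 708,244.6151·(1 + 0.09835/365)^2555 ≈ 1,409,720.5893.

€1,409,720.59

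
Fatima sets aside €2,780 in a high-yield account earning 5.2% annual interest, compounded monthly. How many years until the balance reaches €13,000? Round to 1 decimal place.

29.7 years

(1 + 0.00433333)^(12t) = 13,000/2,780 = 4.6763.
12t·ln(1 + 0.00433333) = ln(4.6763); 12t = 1.5425/0.00432397 ≈ 356.7319.
t ≈ 29.7277 years.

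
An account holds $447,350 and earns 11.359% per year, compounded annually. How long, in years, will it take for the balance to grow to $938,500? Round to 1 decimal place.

6.9 years

We need (1 + 0.11359)^t = 2.0979, so t = ln 2.0979 / ln 1.11359 ≈ 6.8868.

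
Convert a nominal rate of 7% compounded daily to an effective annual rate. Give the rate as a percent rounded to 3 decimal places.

EAR = (1 + 7%/365)^365 − 1 = (1 + 0.000191781)^365 − 1.
(1 + 0.000191781)^365 ≈ 1.072501, so EAR ≈ 7.25010%.

7.250%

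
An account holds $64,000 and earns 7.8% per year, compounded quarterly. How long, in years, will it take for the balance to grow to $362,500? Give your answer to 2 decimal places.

22.45 years

(1 + 0.0195)^(4t) = 362,500/64,000 = 5.6641.
4t·ln(1 + 0.0195) = ln(5.6641); 4t = 1.7341/0.0193123 ≈ 89.7946.
t ≈ 22.4487 years.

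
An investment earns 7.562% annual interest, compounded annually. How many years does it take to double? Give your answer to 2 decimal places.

9.51 years

(1 + 0.07562)^t = 2.
t = ln 2 / ln(1 + 0.07562) ≈ 0.69315/0.0728972 ≈ 9.5086.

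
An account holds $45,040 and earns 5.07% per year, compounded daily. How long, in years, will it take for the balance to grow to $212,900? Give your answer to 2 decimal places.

We need (1 + 0.000138904)^(365t) = 4.7269, so 365t = ln 4.7269 / ln 1.000139 ≈ 11183.1066.
t ≈ 11183.1066/365 = 30.6386 years.

30.64 years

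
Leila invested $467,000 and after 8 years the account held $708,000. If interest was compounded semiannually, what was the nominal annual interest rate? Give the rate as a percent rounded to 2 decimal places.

The 16-period growth factor is 708,000/467,000 = 1.51606.
r/2 = 1.51606^(1/16) − 1 ≈ 0.0263483, so r ≈ 2·0.0263483 = 5.26966%.

5.27%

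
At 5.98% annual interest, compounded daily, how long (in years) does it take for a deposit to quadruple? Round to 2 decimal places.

23.18 years

(1 + 0.000163836)^(365t) = 4.
365t = ln 4 / ln(1 + 0.000163836) ≈ 1.3863/0.000163822 ≈ 8462.1888.
t ≈ 23.1841.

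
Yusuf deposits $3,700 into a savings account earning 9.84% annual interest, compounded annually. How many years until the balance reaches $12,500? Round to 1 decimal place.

13.0 years

(1 + 0.0984)^t = 12,500/3,700 = 3.3784.
t·ln(1 + 0.0984) = ln(3.3784); t = 1.2174/0.0938546 ≈ 12.9711.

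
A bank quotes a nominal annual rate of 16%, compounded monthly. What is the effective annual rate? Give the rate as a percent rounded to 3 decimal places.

EAR = (1 + 16%/12)^12 − 1 = (1 + 0.0133333)^12 − 1.
(1 + 0.0133333)^12 ≈ 1.172271, so EAR ≈ 17.22708%.

17.227%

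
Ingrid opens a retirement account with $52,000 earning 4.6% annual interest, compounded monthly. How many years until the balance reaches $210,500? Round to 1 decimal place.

We need (1 + 0.00383333)^(12t) = 4.0481, so 12t = ln 4.0481 / ln 1.003833 ≈ 365.4574.
t ≈ 365.4574/12 = 30.4548 years.

30.5 years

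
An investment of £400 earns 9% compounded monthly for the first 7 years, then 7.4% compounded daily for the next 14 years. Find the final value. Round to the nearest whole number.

£2,111

After 7 years at 9%: 400 × 1.873201963 ≈ 749.2808.
Then 14 years at 7.4%: 749.2808 × 2.817626869 ≈ 2,111.1937.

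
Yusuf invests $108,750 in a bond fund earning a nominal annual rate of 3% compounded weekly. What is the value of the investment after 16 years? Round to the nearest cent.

Periodic rate = 3%/52 = 0.000576923; periods = 52·16 = 832.
A = 108,750·(1 + 0.03/52)^832 ≈ 108,750·1.61585073955 ≈ 175,723.7679.

$175,723.77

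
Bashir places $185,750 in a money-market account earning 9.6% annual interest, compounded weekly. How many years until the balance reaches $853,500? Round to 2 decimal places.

15.90 years

(1 + 0.00184615)^(52t) = 853,500/185,750 = 4.5949.
52t·ln(1 + 0.00184615) = ln(4.5949); 52t = 1.5249/0.00184445 ≈ 826.7735.
t ≈ 15.8995 years.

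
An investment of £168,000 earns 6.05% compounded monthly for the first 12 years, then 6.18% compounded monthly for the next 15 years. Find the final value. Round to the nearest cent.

£873,721.02

Phase 1: 168,000·(1 + 0.0605/12)^144 ≈ 346,589.1187.
Phase 2: 346,589.1187·(1 + 0.00515)^180 ≈ 873,721.0163.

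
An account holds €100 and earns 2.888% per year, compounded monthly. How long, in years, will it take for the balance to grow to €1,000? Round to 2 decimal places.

(1 + 0.00240667)^(12t) = 1,000/100 = 10.
12t·ln(1 + 0.00240667) = ln(10); 12t = 2.3026/0.00240378 ≈ 957.9036.
t ≈ 79.8253 years.

79.83 years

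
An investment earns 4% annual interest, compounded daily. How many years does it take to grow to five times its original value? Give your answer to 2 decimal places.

(1 + 0.000109589)^(365t) = 5.
365t = ln 5 / ln(1 + 0.000109589) ≈ 1.6094/0.000109583 ≈ 14686.9257.
t ≈ 40.2382.

40.24 years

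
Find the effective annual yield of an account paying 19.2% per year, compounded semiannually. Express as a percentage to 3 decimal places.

One year is 2 periods at 0.096 each: (1 + 0.096)^2 ≈ 1.201216.
EAR = 1.201216 − 1 ≈ 20.12160%.

20.122%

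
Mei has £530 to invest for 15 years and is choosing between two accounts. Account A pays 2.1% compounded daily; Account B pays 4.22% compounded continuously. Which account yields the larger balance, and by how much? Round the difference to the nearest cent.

Account B, by £271.89

Account A growth factor: (1 + 0.021/365)^5475 ≈ 1.37024689; balance ≈ 726.2309.
Account B growth factor: e^(0.0422·15) = e^0.633 ≈ 1.88325187; balance ≈ 998.1235.
Account B is larger by 271.8926.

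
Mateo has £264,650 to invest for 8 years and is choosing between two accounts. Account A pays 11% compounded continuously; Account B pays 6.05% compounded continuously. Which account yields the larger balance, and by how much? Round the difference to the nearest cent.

Account A growth factor: e^(0.11·8) = e^0.88 ≈ 2.41089970642; balance ≈ 638,044.6073.
Account B growth factor: e^(0.0605·8) = e^0.484 ≈ 1.62255164565; balance ≈ 429,408.2930.
Account A is larger by 208,636.3143.

Account A, by £208,636.31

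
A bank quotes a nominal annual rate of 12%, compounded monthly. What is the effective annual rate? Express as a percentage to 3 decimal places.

12.683%

One year is 12 periods at 0.01 each: (1 + 0.01)^12 ≈ 1.126825.
EAR = 1.126825 − 1 ≈ 12.68250%.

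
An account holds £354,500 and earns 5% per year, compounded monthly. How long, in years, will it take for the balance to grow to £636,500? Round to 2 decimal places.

(1 + 0.00416667)^(12t) = 636,500/354,500 = 1.7955.
12t·ln(1 + 0.00416667) = ln(1.7955); 12t = 0.58528/0.00415801 ≈ 140.7587.
t ≈ 11.7299 years.

11.73 years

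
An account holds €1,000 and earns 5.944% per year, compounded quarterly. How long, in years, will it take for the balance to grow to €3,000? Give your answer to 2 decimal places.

We need (1 + 0.01486)^(4t) = 3, so 4t = ln 3 / ln 1.01486 ≈ 74.4788.
t ≈ 74.4788/4 = 18.6197 years.

18.62 years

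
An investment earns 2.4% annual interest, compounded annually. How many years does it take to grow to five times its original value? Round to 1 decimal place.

67.9 years

(1 + 0.024)^t = 5.
t = ln 5 / ln(1 + 0.024) ≈ 1.6094/0.0237165 ≈ 67.8615.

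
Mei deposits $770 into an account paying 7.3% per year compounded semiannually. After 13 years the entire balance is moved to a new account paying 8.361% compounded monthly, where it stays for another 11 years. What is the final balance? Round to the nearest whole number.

Phase 1: 770·(1 + 0.0365)^26 ≈ 1,955.6570.
Phase 2: 1,955.6570·(1 + 0.0069675)^132 ≈ 4,890.2674.

$4,890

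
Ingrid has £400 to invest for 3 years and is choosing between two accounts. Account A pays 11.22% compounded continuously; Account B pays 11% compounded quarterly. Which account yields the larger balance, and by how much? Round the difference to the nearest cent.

Account A, by £6.16

Account A growth factor: e^(0.1122·3) = e^0.3366 ≈ 1.40017888; balance ≈ 560.0716.
Account B growth factor: (1 + 0.0275)^12 ≈ 1.38478378; balance ≈ 553.9135.
Account A is larger by 6.1580.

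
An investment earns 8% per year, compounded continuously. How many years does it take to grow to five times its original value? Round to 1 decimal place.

20.1 years

e^(0.08t) = 5, so 0.08t = ln 5 ≈ 1.6094.
t ≈ 1.6094/0.08 ≈ 20.1180.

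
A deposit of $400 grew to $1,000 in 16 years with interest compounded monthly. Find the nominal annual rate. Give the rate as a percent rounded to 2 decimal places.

(1 + r/12)^192 = 1,000/400 = 2.5.
1 + r/12 = 2.5^(1/192) ≈ 1.004784, so r/12 ≈ 0.00478375.
r ≈ 12·0.00478375 = 5.74050%.

5.74%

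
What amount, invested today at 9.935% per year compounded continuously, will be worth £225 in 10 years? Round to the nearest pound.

£83

P = A·e^(−rt) = 225·e^(−0.9935).
e^(−0.9935) ≈ 0.370278446, so P ≈ 83.3127.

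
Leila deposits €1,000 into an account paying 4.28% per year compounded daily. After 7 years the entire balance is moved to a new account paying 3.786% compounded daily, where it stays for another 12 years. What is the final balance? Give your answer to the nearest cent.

€2,125.23

After 7 years at 4.28%: 1,000 × 1.349295273 ≈ 1,349.2953.
Then 12 years at 3.786%: 1,349.2953 × 1.575064839 ≈ 2,125.2275.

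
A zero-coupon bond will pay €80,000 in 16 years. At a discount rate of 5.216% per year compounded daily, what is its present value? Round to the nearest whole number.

Periodic rate = 5.216%/365 = 0.000142904; 5840 periods.
P = 80,000/(1 + 0.05216/365)^5840 ≈ 80,000/2.3036627924 ≈ 34,727.3048.

€34,727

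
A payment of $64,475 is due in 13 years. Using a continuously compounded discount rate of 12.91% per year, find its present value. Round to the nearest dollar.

P = A·e^(−rt) = 64,475·e^(−1.6783).
e^(−1.6783) ≈ 0.18669108126, so P ≈ 12,036.9075.

$12,037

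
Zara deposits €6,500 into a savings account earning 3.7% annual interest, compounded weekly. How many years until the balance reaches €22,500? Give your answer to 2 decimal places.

We need (1 + 0.000711538)^(52t) = 3.4615, so 52t = ln 3.4615 / ln 1.000712 ≈ 1745.7311.
t ≈ 1745.7311/52 = 33.5718 years.

33.57 years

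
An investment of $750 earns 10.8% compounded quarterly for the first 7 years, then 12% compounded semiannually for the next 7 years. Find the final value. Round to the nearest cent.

Phase 1: 750·(1 + 0.027)^28 ≈ 1,581.3707.
Phase 2: 1,581.3707·(1 + 0.06)^14 ≈ 3,575.3272.

$3,575.33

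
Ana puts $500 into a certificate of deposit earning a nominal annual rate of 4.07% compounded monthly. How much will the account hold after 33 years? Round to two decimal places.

$1,911.10

Growth factor = (1 + 0.0407/12)^396 ≈ 3.822204931.
A ≈ 500 × 3.822204931 ≈ 1,911.1025.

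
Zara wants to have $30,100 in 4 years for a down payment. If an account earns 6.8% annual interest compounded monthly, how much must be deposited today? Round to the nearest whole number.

Growth factor = (1 + 0.068/12)^48 ≈ 1.3115796263.
P = 30,100/1.3115796263 ≈ 22,949.4263.

$22,949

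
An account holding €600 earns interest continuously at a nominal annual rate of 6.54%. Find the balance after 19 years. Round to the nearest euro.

A = P·e^(rt) = 600·e^(0.0654·19) = 600·e^1.2426.
e^1.2426 ≈ 3.46460975, so A ≈ 2,078.7658.

€2,079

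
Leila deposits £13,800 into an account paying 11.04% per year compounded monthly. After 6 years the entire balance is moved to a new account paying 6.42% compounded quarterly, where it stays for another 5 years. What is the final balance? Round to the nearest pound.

£36,690

Phase 1: 13,800·(1 + 0.0092)^72 ≈ 26,683.3590.
Phase 2: 26,683.3590·(1 + 0.01605)^20 ≈ 36,689.5262.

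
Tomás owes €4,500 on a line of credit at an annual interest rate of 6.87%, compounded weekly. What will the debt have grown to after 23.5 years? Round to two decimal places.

€22,588.97

Growth factor = (1 + 0.0687/52)^1222 ≈ 5.0197717772.
A ≈ 4,500 × 5.0197717772 ≈ 22,588.9730.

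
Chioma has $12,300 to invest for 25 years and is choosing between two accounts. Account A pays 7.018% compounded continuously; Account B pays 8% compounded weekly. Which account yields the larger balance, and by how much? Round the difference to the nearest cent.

Account A growth factor: e^(0.07018·25) = e^1.7545 ≈ 5.7805567409; balance ≈ 71,100.8479.
Account B growth factor: (1 + 0.08/52)^1300 ≈ 7.3777086882; balance ≈ 90,745.8169.
Account B is larger by 19,644.9690.

Account B, by $19,644.97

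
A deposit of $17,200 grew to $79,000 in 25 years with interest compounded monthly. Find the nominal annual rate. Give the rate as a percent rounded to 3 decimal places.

6.114%

(1 + r/12)^300 = 79,000/17,200 = 4.59302.
1 + r/12 = 4.59302^(1/300) ≈ 1.005095, so r/12 ≈ 0.00509473.
r ≈ 12·0.00509473 = 6.11367%.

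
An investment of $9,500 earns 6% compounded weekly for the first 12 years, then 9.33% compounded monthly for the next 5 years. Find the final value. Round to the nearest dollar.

$31,049

After 12 years at 6%: 9,500 × 2.0535806635 ≈ 19,509.0163.
Then 5 years at 9.33%: 19,509.0163 × 1.5915300146 ≈ 31,049.1850.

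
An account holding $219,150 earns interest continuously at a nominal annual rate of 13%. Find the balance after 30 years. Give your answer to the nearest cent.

A = P·e^(rt) = 219,150·e^(0.13·30) = 219,150·e^3.9.
e^3.9 ≈ 49.40244910553, so A ≈ 10,826,546.7215.

$10,826,546.72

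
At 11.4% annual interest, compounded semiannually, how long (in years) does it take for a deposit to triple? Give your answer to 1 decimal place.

(1 + 0.057)^(2t) = 3.
2t = ln 3 / ln(1 + 0.057) ≈ 1.0986/0.0554347 ≈ 19.8181.
t ≈ 9.9091.

9.9 years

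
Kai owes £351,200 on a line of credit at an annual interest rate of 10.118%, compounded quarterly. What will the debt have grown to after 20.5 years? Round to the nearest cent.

Growth factor = (1 + 0.025295)^82 ≈ 7.755411338713.
A ≈ 351,200 × 7.755411338713 ≈ 2,723,700.4622.

£2,723,700.46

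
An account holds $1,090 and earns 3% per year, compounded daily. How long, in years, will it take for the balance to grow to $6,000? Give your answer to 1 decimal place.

56.9 years

We need (1 + 0.0000821918)^(365t) = 5.5046, so 365t = ln 5.5046 / ln 1.000082 ≈ 20752.0977.
t ≈ 20752.0977/365 = 56.8551 years.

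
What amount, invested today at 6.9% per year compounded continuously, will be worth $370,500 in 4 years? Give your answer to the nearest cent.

P = A·e^(−rt) = 370,500·e^(−0.276).
e^(−0.276) ≈ 0.758812930761, so P ≈ 281,140.1908.

$281,140.19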